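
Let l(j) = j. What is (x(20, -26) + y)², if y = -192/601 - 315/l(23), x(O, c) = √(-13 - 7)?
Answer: 33710193781/191075329 - 774924*I*√5/13823 ≈ 176.42 - 125.36*I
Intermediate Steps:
x(O, c) = 2*I*√5 (x(O, c) = √(-20) = 2*I*√5)
y = -193731/13823 (y = -192/601 - 315/23 = -193731/13823 ≈ -14.015)
(x(20, -26) + y)² = (2*I*√5 - 193731/13823)² = (-193731/13823 + 2*I*√5)²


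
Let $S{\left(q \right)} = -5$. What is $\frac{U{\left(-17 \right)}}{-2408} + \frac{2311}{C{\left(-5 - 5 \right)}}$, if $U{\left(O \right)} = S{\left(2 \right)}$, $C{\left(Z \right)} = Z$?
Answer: $- \frac{2782419}{12040} \approx -231.1$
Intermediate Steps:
$U{\left(O \right)} = -5$
$\frac{U{\left(-17 \right)}}{-2408} + \frac{2311}{C{\left(-5 - 5 \right)}} = - \frac{5}{-2408} + \frac{2311}{-5 - 5} = \left(-5\right) \left(- \frac{1}{2408}\right) + \frac{2311}{-10} = \frac{5}{2408} + 2311 \left(- \frac{1}{10}\right) = \frac{5}{2408} - \frac{2311}{10} = - \frac{2782419}{12040}$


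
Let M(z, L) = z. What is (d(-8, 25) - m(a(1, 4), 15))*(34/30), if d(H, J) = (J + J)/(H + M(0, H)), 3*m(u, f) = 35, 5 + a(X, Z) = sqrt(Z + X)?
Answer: -731/36 ≈ -20.306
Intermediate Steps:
a(X, Z) = -5 + sqrt(X + Z) (a(X, Z) = -5 + sqrt(Z + X) = -5 + sqrt(X + Z))
m(u, f) = 35/3 (m(u, f) = (1/3)*35 = 35/3)
d(H, J) = 2*J/H (d(H, J) = (J + J)/(H + 0) = (2*J)/H = 2*J/H)
(d(-8, 25) - m(a(1, 4), 15))*(34/30) = (2*25/(-8) - 1*35/3)*(34/30) = (2*25*(-1/8) - 35/3)*(34*(1/30)) = (-25/4 - 35/3)*(17/15) = -215/12*17/15 = -731/36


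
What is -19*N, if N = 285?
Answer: -5415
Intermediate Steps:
-19*N = -19*285 = -5415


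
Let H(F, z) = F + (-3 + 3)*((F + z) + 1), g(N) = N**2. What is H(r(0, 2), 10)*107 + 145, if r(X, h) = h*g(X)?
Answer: 145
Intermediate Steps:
r(X, h) = h*X**2
H(F, z) = F (H(F, z) = F + 0*(1 + F + z) = F + 0 = F)
H(r(0, 2), 10)*107 + 145 = (2*0**2)*107 + 145 = (2*0)*107 + 145 = 0*107 + 145 = 0 + 145 = 145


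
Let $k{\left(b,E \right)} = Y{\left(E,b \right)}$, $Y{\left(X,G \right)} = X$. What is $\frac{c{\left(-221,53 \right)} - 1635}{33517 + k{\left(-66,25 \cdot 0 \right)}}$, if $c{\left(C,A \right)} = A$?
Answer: $- \frac{1582}{33517} \approx -0.0472$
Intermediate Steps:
$k{\left(b,E \right)} = E$
$\frac{c{\left(-221,53 \right)} - 1635}{33517 + k{\left(-66,25 \cdot 0 \right)}} = \frac{53 - 1635}{33517 + 25 \cdot 0} = \frac{53 - 1635}{33517 + 0} = - \frac{1582}{33517}$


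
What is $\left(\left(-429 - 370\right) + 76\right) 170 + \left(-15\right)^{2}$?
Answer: $-122685$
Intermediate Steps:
$\left(\left(-429 - 370\right) + 76\right) 170 + \left(-15\right)^{2} = \left(-799 + 76\right) 170 + 225 = \left(-723\right) 170 + 225 = -122910 + 225 = -122685$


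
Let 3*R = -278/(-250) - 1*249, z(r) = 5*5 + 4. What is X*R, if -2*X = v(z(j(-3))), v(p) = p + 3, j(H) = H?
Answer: 495776/375 ≈ 1322.1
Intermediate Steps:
z(r) = 29 (z(r) = 25 + 4 = 29)
v(p) = 3 + p
X = -16 (X = -(3 + 29)/2 = -½*32 = -16)
R = -30986/375 (R = (-278/(-250) - 1*249)/3 = (-278*(-1/250) - 249)/3 = (139/125 - 249)/3 = (⅓)*(-30986/125) = -30986/375 ≈ -82.629)
X*R = -16*(-30986/375) = 495776/375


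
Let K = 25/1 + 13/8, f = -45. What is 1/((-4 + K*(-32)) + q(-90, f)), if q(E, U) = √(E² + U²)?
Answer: -856/722611 - 45*√5/722611 ≈ -0.0013238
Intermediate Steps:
K = 213/8 (K = 25*1 + 13*(⅛) = 25 + 13/8 = 213/8 ≈ 26.625)
1/((-4 + K*(-32)) + q(-90, f)) = 1/((-4 + (213/8)*(-32)) + √((-90)² + (-45)²)) = 1/((-4 - 852) + √(8100 + 2025)) = 1/(-856 + √10125) = 1/(-856 + 45*√5)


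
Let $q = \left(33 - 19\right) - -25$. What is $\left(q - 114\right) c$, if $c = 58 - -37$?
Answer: $-7125$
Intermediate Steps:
$c = 95$ ($c = 58 + 37 = 95$)
$q = 39$ ($q = 14 + 25 = 39$)
$\left(q - 114\right) c = \left(39 - 114\right) 95 = \left(-75\right) 95 = -7125$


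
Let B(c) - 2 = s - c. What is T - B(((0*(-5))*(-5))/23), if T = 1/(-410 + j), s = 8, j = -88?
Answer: -4981/498 ≈ -10.002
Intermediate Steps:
B(c) = 10 - c (B(c) = 2 + (8 - c) = 10 - c)
T = -1/498 (T = 1/(-410 - 88) = 1/(-498) = -1/498 ≈ -0.0020080)
T - B(((0*(-5))*(-5))/23) = -1/498 - (10 - (0*(-5))*(-5)/23) = -1/498 - (10 - 0*(-5)/23) = -1/498 - (10 - 0/23) = -1/498 - (10 - 1*0) = -1/498 - (10 + 0) = -1/498 - 1*10 = -1/498 - 10 = -4981/498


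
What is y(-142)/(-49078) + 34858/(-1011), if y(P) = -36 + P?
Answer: -855290483/24808929 ≈ -34.475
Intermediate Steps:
y(-142)/(-49078) + 34858/(-1011) = (-36 - 142)/(-49078) + 34858/(-1011) = -178*(-1/49078) + 34858*(-1/1011) = 89/24539 - 34858/1011 = -855290483/24808929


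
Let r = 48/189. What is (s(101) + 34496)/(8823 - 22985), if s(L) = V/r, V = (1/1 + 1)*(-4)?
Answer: -68929/28324 ≈ -2.4336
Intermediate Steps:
V = -8 (V = (1*1 + 1)*(-4) = (1 + 1)*(-4) = 2*(-4) = -8)
r = 16/63 (r = 48*(1/189) = 16/63 ≈ 0.25397)
s(L) = -63/2 (s(L) = -8/16/63 = -8*63/16 = -63/2)
(s(101) + 34496)/(8823 - 22985) = (-63/2 + 34496)/(8823 - 22985) = (68929/2)/(-14162) = (68929/2)*(-1/14162) = -68929/28324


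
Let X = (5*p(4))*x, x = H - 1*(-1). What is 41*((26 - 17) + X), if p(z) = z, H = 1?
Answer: 2009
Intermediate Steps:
x = 2 (x = 1 - 1*(-1) = 1 + 1 = 2)
X = 40 (X = (5*4)*2 = 20*2 = 40)
41*((26 - 17) + X) = 41*((26 - 17) + 40) = 41*(9 + 40) = 41*49 = 2009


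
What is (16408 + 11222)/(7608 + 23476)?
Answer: 13815/15542 ≈ 0.88888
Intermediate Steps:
(16408 + 11222)/(7608 + 23476) = 27630/31084 = 27630*(1/31084) = 13815/15542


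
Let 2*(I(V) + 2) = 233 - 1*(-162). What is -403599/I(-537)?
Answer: -807198/391 ≈ -2064.4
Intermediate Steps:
I(V) = 391/2 (I(V) = -2 + (233 - 1*(-162))/2 = -2 + (233 + 162)/2 = -2 + (½)*395 = -2 + 395/2 = 391/2)
-403599/I(-537) = -403599/391/2 = -403599*2/391 = -807198/391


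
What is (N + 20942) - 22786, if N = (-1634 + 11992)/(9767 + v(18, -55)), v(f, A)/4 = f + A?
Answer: -17727078/9619 ≈ -1842.9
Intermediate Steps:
v(f, A) = 4*A + 4*f (v(f, A) = 4*(f + A) = 4*(A + f) = 4*A + 4*f)
N = 10358/9619 (N = (-1634 + 11992)/(9767 + (4*(-55) + 4*18)) = 10358/(9767 + (-220 + 72)) = 10358/(9767 - 148) = 10358/9619 ≈ 1.0768)
(N + 20942) - 22786 = (10358/9619 + 20942) - 22786 = 201451456/9619 - 22786 = -17727078/9619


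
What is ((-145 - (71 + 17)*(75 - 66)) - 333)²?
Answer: 1612900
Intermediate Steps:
((-145 - (71 + 17)*(75 - 66)) - 333)² = ((-145 - 88*9) - 333)² = ((-145 - 1*792) - 333)² = ((-145 - 792) - 333)² = (-937 - 333)² = (-1270)² = 1612900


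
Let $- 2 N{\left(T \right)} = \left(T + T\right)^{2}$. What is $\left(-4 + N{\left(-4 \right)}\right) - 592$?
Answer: $-628$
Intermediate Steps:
$N{\left(T \right)} = - 2 T^{2}$ ($N{\left(T \right)} = - \frac{\left(T + T\right)^{2}}{2} = - \frac{\left(2 T\right)^{2}}{2} = - \frac{4 T^{2}}{2} = - 2 T^{2}$)
$\left(-4 + N{\left(-4 \right)}\right) - 592 = \left(-4 - 2 \left(-4\right)^{2}\right) - 592 = \left(-4 - 32\right) - 592 = -36 - 592 = -628$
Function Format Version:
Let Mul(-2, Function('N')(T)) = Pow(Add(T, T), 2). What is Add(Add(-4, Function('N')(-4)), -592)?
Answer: -628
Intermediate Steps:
Function('N')(T) = Mul(-2, Pow(T, 2)) (Function('N')(T) = Mul(Rational(-1, 2), Pow(Add(T, T), 2)) = Mul(Rational(-1, 2), Pow(Mul(2, T), 2)) = Mul(Rational(-1, 2), Mul(4, Pow(T, 2))) = Mul(-2, Pow(T, 2)))
Add(Add(-4, Function('N')(-4)), -592) = Add(Add(-4, Mul(-2, Pow(-4, 2))), -592) = Add(Add(-4, Mul(-2, 16)), -592) = Add(Add(-4, -32), -592) = Add(-36, -592) = -628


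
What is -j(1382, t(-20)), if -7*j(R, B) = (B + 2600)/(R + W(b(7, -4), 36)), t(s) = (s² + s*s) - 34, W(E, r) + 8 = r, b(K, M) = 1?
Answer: 561/1645 ≈ 0.34103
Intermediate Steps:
W(E, r) = -8 + r
t(s) = -34 + 2*s² (t(s) = (s² + s²) - 34 = 2*s² - 34 = -34 + 2*s²)
j(R, B) = -(2600 + B)/(7*(28 + R)) (j(R, B) = -(B + 2600)/(7*(R + (-8 + 36))) = -(2600 + B)/(7*(R + 28)) = -(2600 + B)/(7*(28 + R)))
-j(1382, t(-20)) = -(-2600 - (-34 + 2*(-20)²))/(7*(28 + 1382)) = -(-2600 - (-34 + 2*400))/(7*1410) = -(-2600 - (-34 + 800))/(7*1410) = -(-2600 - 1*766)/(7*1410) = -(-2600 - 766)/(7*1410) = -(-3366)/(7*1410) = -1*(-561/1645) = 561/1645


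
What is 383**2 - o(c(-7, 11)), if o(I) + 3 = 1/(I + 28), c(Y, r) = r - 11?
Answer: 4107375/28 ≈ 1.4669e+5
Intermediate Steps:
c(Y, r) = -11 + r
o(I) = -3 + 1/(28 + I) (o(I) = -3 + 1/(I + 28) = -3 + 1/(28 + I))
383**2 - o(c(-7, 11)) = 383**2 - (-83 - 3*(-11 + 11))/(28 + (-11 + 11)) = 146689 - (-83 - 3*0)/(28 + 0) = 146689 - (-83 + 0)/28 = 146689 - (-83)/28 = 146689 - 1*(-83/28) = 146689 + 83/28 = 4107375/28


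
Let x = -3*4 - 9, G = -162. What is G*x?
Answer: 3402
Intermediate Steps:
x = -21 (x = -12 - 9 = -21)
G*x = -162*(-21) = 3402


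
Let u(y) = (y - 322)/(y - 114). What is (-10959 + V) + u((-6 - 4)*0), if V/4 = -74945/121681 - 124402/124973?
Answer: -9502288541162042/866789857941 ≈ -10963.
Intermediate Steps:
u(y) = (-322 + y)/(-114 + y)
V = -98013844988/15206839613 (V = 4*(-74945/121681 - 124402/124973) = 4*(-24503461247/15206839613) = -98013844988/15206839613 ≈ -6.4454)
(-10959 + V) + u((-6 - 4)*0) = (-10959 - 98013844988/15206839613) + (-322 + (-6 - 4)*0)/(-114 + (-6 - 4)*0) = -166749769163855/15206839613 + (-322 - 10*0)/(-114 - 10*0) = -166749769163855/15206839613 + (-322 + 0)/(-114 + 0) = -166749769163855/15206839613 - 322/(-114) = -166749769163855/15206839613 - 1/114*(-322) = -166749769163855/15206839613 + 161/57 = -9502288541162042/866789857941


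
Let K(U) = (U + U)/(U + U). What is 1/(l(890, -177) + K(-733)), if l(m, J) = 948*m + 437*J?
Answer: 1/766372 ≈ 1.3048e-6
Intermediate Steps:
K(U) = 1 (K(U) = (2*U)/((2*U)) = (2*U)*(1/(2*U)) = 1)
l(m, J) = 437*J + 948*m
1/(l(890, -177) + K(-733)) = 1/((437*(-177) + 948*890) + 1) = 1/((-77349 + 843720) + 1) = 1/(766371 + 1) = 1/766372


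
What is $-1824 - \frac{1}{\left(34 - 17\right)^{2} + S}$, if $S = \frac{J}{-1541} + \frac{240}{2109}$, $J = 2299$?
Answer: $- \frac{568336555643}{311587430} \approx -1824.0$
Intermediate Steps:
$S = - \frac{1492917}{1083323}$ ($S = \frac{2299}{-1541} + \frac{240}{2109} = 2299 \left(- \frac{1}{1541}\right) + 240 \cdot \frac{1}{2109} = - \frac{2299}{1541} + \frac{80}{703} = - \frac{1492917}{1083323} \approx -1.3781$)
$-1824 - \frac{1}{\left(34 - 17\right)^{2} + S} = -1824 - \frac{1}{\left(34 - 17\right)^{2} - \frac{1492917}{1083323}} = -1824 - \frac{1}{17^{2} - \frac{1492917}{1083323}} = -1824 - \frac{1}{289 - \frac{1492917}{1083323}} = -1824 - \frac{1}{\frac{311587430}{1083323}} = -1824 - \frac{1083323}{311587430} = - \frac{568336555643}{311587430}$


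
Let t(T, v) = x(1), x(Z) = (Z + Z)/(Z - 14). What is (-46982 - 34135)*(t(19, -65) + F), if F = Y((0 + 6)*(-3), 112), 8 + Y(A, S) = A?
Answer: 27579780/13 ≈ 2.1215e+6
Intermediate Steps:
x(Z) = 2*Z/(-14 + Z) (x(Z) = (2*Z)/(-14 + Z) = 2*Z/(-14 + Z))
Y(A, S) = -8 + A
t(T, v) = -2/13 (t(T, v) = 2*1/(-14 + 1) = 2*1/(-13) = 2*1*(-1/13) = -2/13)
F = -26 (F = -8 + (0 + 6)*(-3) = -8 + 6*(-3) = -8 - 18 = -26)
(-46982 - 34135)*(t(19, -65) + F) = (-46982 - 34135)*(-2/13 - 26) = -81117*(-340/13) = 27579780/13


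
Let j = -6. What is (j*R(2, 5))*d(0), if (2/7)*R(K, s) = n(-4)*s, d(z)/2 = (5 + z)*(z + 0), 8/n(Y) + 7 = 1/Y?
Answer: 0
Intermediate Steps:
n(Y) = 8/(-7 + 1/Y)
d(z) = 2*z*(5 + z) (d(z) = 2*((5 + z)*(z + 0)) = 2*((5 + z)*z) = 2*(z*(5 + z)) = 2*z*(5 + z))
R(K, s) = -112*s/29 (R(K, s) = 7*((-8*(-4)/(-1 + 7*(-4)))*s)/2 = 7*((-8*(-4)/(-1 - 28))*s)/2 = 7*((-8*(-4)/(-29))*s)/2 = 7*((-8*(-4)*(-1/29))*s)/2 = 7*(-32*s/29)/2 = -112*s/29)
(j*R(2, 5))*d(0) = (-(-672)*5/29)*(2*0*(5 + 0)) = (-6*(-560/29))*(2*0*5) = (3360/29)*0 = 0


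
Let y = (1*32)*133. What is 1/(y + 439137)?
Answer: 1/443393 ≈ 2.2553e-6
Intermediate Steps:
y = 4256 (y = 32*133 = 4256)
1/(y + 439137) = 1/(4256 + 439137) = 1/443393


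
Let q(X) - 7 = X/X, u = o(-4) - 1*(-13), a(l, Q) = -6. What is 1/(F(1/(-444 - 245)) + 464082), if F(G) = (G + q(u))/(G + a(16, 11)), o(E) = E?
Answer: 4135/1918973559 ≈ 2.1548e-6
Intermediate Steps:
u = 9 (u = -4 - 1*(-13) = -4 + 13 = 9)
q(X) = 8 (q(X) = 7 + X/X = 7 + 1 = 8)
F(G) = (8 + G)/(-6 + G) (F(G) = (G + 8)/(G - 6) = (8 + G)/(-6 + G))
1/(F(1/(-444 - 245)) + 464082) = 1/((8 + 1/(-444 - 245))/(-6 + 1/(-444 - 245)) + 464082) = 1/((8 + 1/(-689))/(-6 + 1/(-689)) + 464082) = 1/((8 - 1/689)/(-6 - 1/689) + 464082) = 1/((5511/689)/(-4135/689) + 464082) = 1/(-689/4135*5511/689 + 464082) = 1/(-5511/4135 + 464082) = 1/(1918973559/4135) = 4135/1918973559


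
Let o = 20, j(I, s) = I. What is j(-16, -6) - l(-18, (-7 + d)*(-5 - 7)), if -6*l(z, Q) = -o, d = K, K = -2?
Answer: -58/3 ≈ -19.333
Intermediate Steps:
d = -2
l(z, Q) = 10/3 (l(z, Q) = -(-1)*20/6 = -1/6*(-20) = 10/3)
j(-16, -6) - l(-18, (-7 + d)*(-5 - 7)) = -16 - 1*10/3 = -16 - 10/3 = -58/3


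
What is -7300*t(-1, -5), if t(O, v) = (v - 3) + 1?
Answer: 51100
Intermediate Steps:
t(O, v) = -2 + v (t(O, v) = (-3 + v) + 1 = -2 + v)
-7300*t(-1, -5) = -7300*(-2 - 5) = -7300*(-7) = 51100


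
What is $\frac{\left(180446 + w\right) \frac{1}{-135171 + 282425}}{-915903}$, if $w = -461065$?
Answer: $\frac{16507}{7933551786} \approx 2.0807 \cdot 10^{-6}$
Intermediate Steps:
$\frac{\left(180446 + w\right) \frac{1}{-135171 + 282425}}{-915903} = \frac{\left(180446 - 461065\right) \frac{1}{-135171 + 282425}}{-915903} = - \frac{280619}{147254} \left(- \frac{1}{915903}\right) = \left(-280619\right) \frac{1}{147254} \left(- \frac{1}{915903}\right) = \left(- \frac{16507}{8662}\right) \left(- \frac{1}{915903}\right) = \frac{16507}{7933551786}$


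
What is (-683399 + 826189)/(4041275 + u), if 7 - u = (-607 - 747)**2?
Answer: 71395/1103983 ≈ 0.064670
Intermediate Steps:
u = -1833309 (u = 7 - (-607 - 747)**2 = 7 - 1*(-1354)**2 = 7 - 1*1833316 = 7 - 1833316 = -1833309)
(-683399 + 826189)/(4041275 + u) = (-683399 + 826189)/(4041275 - 1833309) = 142790/2207966 = 142790*(1/2207966) = 71395/1103983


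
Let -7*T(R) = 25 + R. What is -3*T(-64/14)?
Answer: 429/49 ≈ 8.7551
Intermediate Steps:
T(R) = -25/7 - R/7 (T(R) = -(25 + R)/7 = -25/7 - R/7)
-3*T(-64/14) = -3*(-25/7 - (-64)/(7*14)) = -3*(-25/7 - ⅐*(-32/7)) = -3*(-25/7 + 32/49) = -3*(-143/49) = 429/49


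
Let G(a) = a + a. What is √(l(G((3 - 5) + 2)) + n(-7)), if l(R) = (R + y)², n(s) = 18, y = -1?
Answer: √19 ≈ 4.3589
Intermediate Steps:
G(a) = 2*a
l(R) = (-1 + R)² (l(R) = (R - 1)² = (-1 + R)²)
√(l(G((3 - 5) + 2)) + n(-7)) = √((-1 + 2*((3 - 5) + 2))² + 18) = √((-1 + 2*(-2 + 2))² + 18) = √((-1 + 2*0)² + 18) = √((-1 + 0)² + 18) = √((-1)² + 18) = √(1 + 18) = √19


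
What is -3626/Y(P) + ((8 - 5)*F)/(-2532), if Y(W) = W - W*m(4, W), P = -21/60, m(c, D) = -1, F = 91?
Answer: 4371829/844 ≈ 5179.9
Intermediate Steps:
P = -7/20 (P = -21*1/60 = -7/20 ≈ -0.35000)
Y(W) = 2*W (Y(W) = W - W*(-1) = W - (-1)*W = W + W = 2*W)
-3626/Y(P) + ((8 - 5)*F)/(-2532) = -3626/(2*(-7/20)) + ((8 - 5)*91)/(-2532) = -3626/(-7/10) + (3*91)*(-1/2532) = -3626*(-10/7) + 273*(-1/2532) = 5180 - 91/844 = 4371829/844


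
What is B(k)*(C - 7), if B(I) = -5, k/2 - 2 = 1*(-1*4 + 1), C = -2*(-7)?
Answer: -35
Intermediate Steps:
C = 14
k = -2 (k = 4 + 2*(1*(-1*4 + 1)) = 4 + 2*(1*(-4 + 1)) = 4 + 2*(1*(-3)) = 4 + 2*(-3) = 4 - 6 = -2)
B(k)*(C - 7) = -5*(14 - 7) = -5*7 = -35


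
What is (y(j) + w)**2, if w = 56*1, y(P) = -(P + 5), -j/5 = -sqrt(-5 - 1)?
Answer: 2451 - 510*I*sqrt(6) ≈ 2451.0 - 1249.2*I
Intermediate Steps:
j = 5*I*sqrt(6) (j = -(-5)*sqrt(-5 - 1) = -(-5)*sqrt(-6) = -(-5)*I*sqrt(6) = 5*I*sqrt(6) ≈ 12.247*I)
y(P) = -5 - P (y(P) = -(5 + P) = -5 - P)
w = 56
(y(j) + w)**2 = ((-5 - 5*I*sqrt(6)) + 56)**2 = (51 - 5*I*sqrt(6))**2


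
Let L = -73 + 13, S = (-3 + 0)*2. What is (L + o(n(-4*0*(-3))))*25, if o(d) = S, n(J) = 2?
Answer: -1650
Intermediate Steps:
S = -6 (S = -3*2 = -6)
o(d) = -6
L = -60
(L + o(n(-4*0*(-3))))*25 = (-60 - 6)*25 = -66*25 = -1650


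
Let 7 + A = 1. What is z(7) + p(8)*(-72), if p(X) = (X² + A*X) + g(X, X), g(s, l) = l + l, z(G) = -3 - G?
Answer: -2314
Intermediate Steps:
g(s, l) = 2*l
A = -6 (A = -7 + 1 = -6)
p(X) = X² - 4*X (p(X) = (X² - 6*X) + 2*X = X² - 4*X)
z(7) + p(8)*(-72) = (-3 - 1*7) + (8*(-4 + 8))*(-72) = (-3 - 7) + (8*4)*(-72) = -10 + 32*(-72) = -10 - 2304 = -2314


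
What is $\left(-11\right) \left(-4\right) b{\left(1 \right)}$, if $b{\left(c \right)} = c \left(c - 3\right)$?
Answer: $-88$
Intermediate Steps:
$b{\left(c \right)} = c \left(-3 + c\right)$
$\left(-11\right) \left(-4\right) b{\left(1 \right)} = \left(-11\right) \left(-4\right) 1 \left(-3 + 1\right) = 44 \cdot 1 \left(-2\right) = 44 \left(-2\right) = -88$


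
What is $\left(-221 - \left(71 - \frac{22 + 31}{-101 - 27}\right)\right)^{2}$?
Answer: $\frac{1400930041}{16384} \approx 85506.0$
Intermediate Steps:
$\left(-221 - \left(71 - \frac{22 + 31}{-101 - 27}\right)\right)^{2} = \left(-221 - \left(71 - \frac{53}{-128}\right)\right)^{2} = \left(-221 + \left(53 \left(- \frac{1}{128}\right) - 71\right)\right)^{2} = \left(-221 - \frac{9141}{128}\right)^{2} = \left(- \frac{37429}{128}\right)^{2} = \frac{1400930041}{16384}$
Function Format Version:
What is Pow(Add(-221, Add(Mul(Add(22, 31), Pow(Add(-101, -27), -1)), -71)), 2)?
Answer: Rational(1400930041, 16384) ≈ 85506.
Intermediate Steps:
Pow(Add(-221, Add(Mul(Add(22, 31), Pow(Add(-101, -27), -1)), -71)), 2) = Pow(Add(-221, Add(Mul(53, Pow(-128, -1)), -71)), 2) = Pow(Add(-221, Add(Mul(53, Rational(-1, 128)), -71)), 2) = Pow(Add(-221, Add(Rational(-53, 128), -71)), 2) = Pow(Add(-221, Rational(-9141, 128)), 2) = Pow(Rational(-37429, 128), 2) = Rational(1400930041, 16384)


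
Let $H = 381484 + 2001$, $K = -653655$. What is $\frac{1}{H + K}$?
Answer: $- \frac{1}{270170} \approx -3.7014 \cdot 10^{-6}$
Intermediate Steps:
$H = 383485$
$\frac{1}{H + K} = \frac{1}{383485 - 653655} = \frac{1}{-270170} = - \frac{1}{270170}$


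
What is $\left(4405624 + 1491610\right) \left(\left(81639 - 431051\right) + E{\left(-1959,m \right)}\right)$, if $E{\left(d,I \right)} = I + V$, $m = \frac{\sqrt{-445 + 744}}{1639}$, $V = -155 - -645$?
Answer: $-2057674681748 + \frac{5897234 \sqrt{299}}{1639} \approx -2.0577 \cdot 10^{12}$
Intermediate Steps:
$V = 490$ ($V = -155 + 645 = 490$)
$m = \frac{\sqrt{299}}{1639}$ ($m = \sqrt{299} \cdot \frac{1}{1639} = \frac{\sqrt{299}}{1639} \approx 0.01055$)
$E{\left(d,I \right)} = 490 + I$ ($E{\left(d,I \right)} = I + 490 = 490 + I$)
$\left(4405624 + 1491610\right) \left(\left(81639 - 431051\right) + E{\left(-1959,m \right)}\right) = \left(4405624 + 1491610\right) \left(\left(81639 - 431051\right) + \left(490 + \frac{\sqrt{299}}{1639}\right)\right) = 5897234 \left(-349412 + \left(490 + \frac{\sqrt{299}}{1639}\right)\right) = 5897234 \left(-348922 + \frac{\sqrt{299}}{1639}\right) = -2057674681748 + \frac{5897234 \sqrt{299}}{1639}$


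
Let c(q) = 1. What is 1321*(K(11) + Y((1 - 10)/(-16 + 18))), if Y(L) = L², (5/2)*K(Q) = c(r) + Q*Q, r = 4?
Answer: 1824301/20 ≈ 91215.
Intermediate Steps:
K(Q) = ⅖ + 2*Q²/5 (K(Q) = 2*(1 + Q*Q)/5 = 2*(1 + Q²)/5 = ⅖ + 2*Q²/5)
1321*(K(11) + Y((1 - 10)/(-16 + 18))) = 1321*((⅖ + (⅖)*11²) + ((1 - 10)/(-16 + 18))²) = 1321*((⅖ + (⅖)*121) + (-9/2)²) = 1321*((⅖ + 242/5) + (-9*½)²) = 1321*(244/5 + (-9/2)²) = 1321*(244/5 + 81/4) = 1321*(1381/20) = 1824301/20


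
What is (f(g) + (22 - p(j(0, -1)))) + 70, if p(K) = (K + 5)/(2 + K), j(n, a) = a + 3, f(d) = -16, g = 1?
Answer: 297/4 ≈ 74.250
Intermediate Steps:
j(n, a) = 3 + a
p(K) = (5 + K)/(2 + K)
(f(g) + (22 - p(j(0, -1)))) + 70 = (-16 + (22 - (5 + (3 - 1))/(2 + (3 - 1)))) + 70 = (-16 + (22 - (5 + 2)/(2 + 2))) + 70 = (-16 + (22 - 7/4)) + 70 = (-16 + 81/4) + 70 = 17/4 + 70 = 297/4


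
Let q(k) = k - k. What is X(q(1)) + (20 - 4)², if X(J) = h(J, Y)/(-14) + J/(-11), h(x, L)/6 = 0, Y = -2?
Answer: 256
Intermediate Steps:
h(x, L) = 0 (h(x, L) = 6*0 = 0)
q(k) = 0
X(J) = -J/11 (X(J) = 0/(-14) + J/(-11) = 0*(-1/14) + J*(-1/11) = 0 - J/11 = -J/11)
X(q(1)) + (20 - 4)² = -1/11*0 + (20 - 4)² = 0 + 16² = 0 + 256 = 256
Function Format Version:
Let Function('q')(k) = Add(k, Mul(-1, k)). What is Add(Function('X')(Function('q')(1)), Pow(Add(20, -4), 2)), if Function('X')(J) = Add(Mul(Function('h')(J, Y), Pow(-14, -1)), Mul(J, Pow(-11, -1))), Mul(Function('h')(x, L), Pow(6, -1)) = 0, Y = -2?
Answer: 256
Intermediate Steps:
Function('h')(x, L) = 0 (Function('h')(x, L) = Mul(6, 0) = 0)
Function('q')(k) = 0
Function('X')(J) = Mul(Rational(-1, 11), J) (Function('X')(J) = Add(Mul(0, Pow(-14, -1)), Mul(J, Pow(-11, -1))) = Add(Mul(0, Rational(-1, 14)), Mul(J, Rational(-1, 11))) = Add(0, Mul(Rational(-1, 11), J)) = Mul(Rational(-1, 11), J))
Add(Function('X')(Function('q')(1)), Pow(Add(20, -4), 2)) = Add(Mul(Rational(-1, 11), 0), Pow(Add(20, -4), 2)) = Add(0, Pow(16, 2)) = Add(0, 256) = 256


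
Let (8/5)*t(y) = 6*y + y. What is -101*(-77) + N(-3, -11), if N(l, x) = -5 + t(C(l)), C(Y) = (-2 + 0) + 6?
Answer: 15579/2 ≈ 7789.5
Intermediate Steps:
C(Y) = 4 (C(Y) = -2 + 6 = 4)
t(y) = 35*y/8 (t(y) = 5*(6*y + y)/8 = 5*(7*y)/8 = 35*y/8)
N(l, x) = 25/2 (N(l, x) = -5 + (35/8)*4 = -5 + 35/2 = 25/2)
-101*(-77) + N(-3, -11) = -101*(-77) + 25/2 = 7777 + 25/2 = 15579/2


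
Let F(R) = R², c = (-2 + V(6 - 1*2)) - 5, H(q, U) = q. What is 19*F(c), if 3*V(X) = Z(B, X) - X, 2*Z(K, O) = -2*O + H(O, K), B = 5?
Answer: 1539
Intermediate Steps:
Z(K, O) = -O/2 (Z(K, O) = (-2*O + O)/2 = (-O)/2 = -O/2)
V(X) = -X/2 (V(X) = (-X/2 - X)/3 = (-3*X/2)/3 = -X/2)
c = -9 (c = (-2 - (6 - 1*2)/2) - 5 = (-2 - (6 - 2)/2) - 5 = (-2 - ½*4) - 5 = (-2 - 2) - 5 = -4 - 5 = -9)
19*F(c) = 19*(-9)² = 19*81 = 1539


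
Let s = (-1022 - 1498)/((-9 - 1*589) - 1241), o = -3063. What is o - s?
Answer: -1878459/613 ≈ -3064.4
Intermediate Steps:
s = 840/613 (s = -2520/((-9 - 589) - 1241) = -2520/(-598 - 1241) = -2520/(-1839) = -2520*(-1/1839) = 840/613 ≈ 1.3703)
o - s = -3063 - 1*840/613 = -3063 - 840/613 = -1878459/613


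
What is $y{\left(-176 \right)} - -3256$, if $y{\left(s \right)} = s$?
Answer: $3080$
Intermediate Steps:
$y{\left(-176 \right)} - -3256 = -176 - -3256 = -176 + \left(3366 - 110\right) = -176 + 3256 = 3080$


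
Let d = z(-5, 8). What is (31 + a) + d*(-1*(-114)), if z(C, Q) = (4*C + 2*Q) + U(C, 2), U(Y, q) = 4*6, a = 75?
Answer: 2386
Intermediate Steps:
U(Y, q) = 24
z(C, Q) = 24 + 2*Q + 4*C (z(C, Q) = (4*C + 2*Q) + 24 = (2*Q + 4*C) + 24 = 24 + 2*Q + 4*C)
d = 20 (d = 24 + 2*8 + 4*(-5) = 24 + 16 - 20 = 20)
(31 + a) + d*(-1*(-114)) = (31 + 75) + 20*(-1*(-114)) = 106 + 20*114 = 106 + 2280 = 2386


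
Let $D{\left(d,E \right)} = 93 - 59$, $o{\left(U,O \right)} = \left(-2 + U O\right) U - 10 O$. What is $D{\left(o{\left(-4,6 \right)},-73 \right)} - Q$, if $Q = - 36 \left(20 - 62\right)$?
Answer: $-1478$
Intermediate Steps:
$o{\left(U,O \right)} = - 10 O + U \left(-2 + O U\right)$ ($o{\left(U,O \right)} = \left(-2 + O U\right) U - 10 O = U \left(-2 + O U\right) - 10 O = - 10 O + U \left(-2 + O U\right)$)
$D{\left(d,E \right)} = 34$
$Q = 1512$ ($Q = \left(-36\right) \left(-42\right) = 1512$)
$D{\left(o{\left(-4,6 \right)},-73 \right)} - Q = 34 - 1512 = -1478$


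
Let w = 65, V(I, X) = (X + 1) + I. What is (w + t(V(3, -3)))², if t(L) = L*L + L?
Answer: 4489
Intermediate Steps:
V(I, X) = 1 + I + X (V(I, X) = (1 + X) + I = 1 + I + X)
t(L) = L + L² (t(L) = L² + L = L + L²)
(w + t(V(3, -3)))² = (65 + (1 + 3 - 3)*(1 + (1 + 3 - 3)))² = (65 + 1*(1 + 1))² = (65 + 1*2)² = (65 + 2)² = 67² = 4489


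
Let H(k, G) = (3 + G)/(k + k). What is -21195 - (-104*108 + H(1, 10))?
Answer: -19939/2 ≈ -9969.5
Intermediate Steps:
H(k, G) = (3 + G)/(2*k) (H(k, G) = (3 + G)/((2*k)) = (3 + G)*(1/(2*k)) = (3 + G)/(2*k))
-21195 - (-104*108 + H(1, 10)) = -21195 - (-104*108 + (1/2)*(3 + 10)/1) = -21195 - (-11232 + (1/2)*1*13) = -21195 - (-11232 + 13/2) = -21195 - 1*(-22451/2) = -21195 + 22451/2 = -19939/2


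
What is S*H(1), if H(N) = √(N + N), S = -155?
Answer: -155*√2 ≈ -219.20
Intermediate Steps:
H(N) = √2*√N (H(N) = √(2*N) = √2*√N)
S*H(1) = -155*√2*√1 = -155*√2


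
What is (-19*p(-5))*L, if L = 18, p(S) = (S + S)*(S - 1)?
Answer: -20520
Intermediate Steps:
p(S) = 2*S*(-1 + S) (p(S) = (2*S)*(-1 + S) = 2*S*(-1 + S))
(-19*p(-5))*L = -38*(-5)*(-1 - 5)*18 = -38*(-5)*(-6)*18 = -19*60*18 = -1140*18 = -20520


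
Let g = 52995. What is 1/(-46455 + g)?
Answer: 1/6540 ≈ 0.00015291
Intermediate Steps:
1/(-46455 + g) = 1/(-46455 + 52995) = 1/6540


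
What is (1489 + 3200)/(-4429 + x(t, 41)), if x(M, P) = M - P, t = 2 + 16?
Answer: -1563/1484 ≈ -1.0532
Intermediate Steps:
t = 18
(1489 + 3200)/(-4429 + x(t, 41)) = (1489 + 3200)/(-4429 + (18 - 1*41)) = 4689/(-4429 + (18 - 41)) = 4689/(-4429 - 23) = 4689/(-4452) = 4689*(-1/4452) = -1563/1484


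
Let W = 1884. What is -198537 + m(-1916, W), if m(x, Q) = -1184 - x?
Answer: -197805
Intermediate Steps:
-198537 + m(-1916, W) = -198537 + (-1184 - 1*(-1916)) = -198537 + (-1184 + 1916) = -198537 + 732 = -197805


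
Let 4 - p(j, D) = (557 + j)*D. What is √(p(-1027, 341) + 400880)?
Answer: √561154 ≈ 749.10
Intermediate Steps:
p(j, D) = 4 - D*(557 + j) (p(j, D) = 4 - (557 + j)*D = 4 - D*(557 + j))
√(p(-1027, 341) + 400880) = √((4 - 557*341 - 1*341*(-1027)) + 400880) = √((4 - 189937 + 350207) + 400880) = √(160274 + 400880) = √561154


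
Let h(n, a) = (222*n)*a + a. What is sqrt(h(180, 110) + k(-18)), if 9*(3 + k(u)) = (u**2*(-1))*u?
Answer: sqrt(4396355) ≈ 2096.8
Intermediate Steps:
k(u) = -3 - u**3/9 (k(u) = -3 + ((u**2*(-1))*u)/9 = -3 + ((-u**2)*u)/9 = -3 + (-u**3)/9 = -3 - u**3/9)
h(n, a) = a + 222*a*n (h(n, a) = 222*a*n + a = a + 222*a*n)
sqrt(h(180, 110) + k(-18)) = sqrt(110*(1 + 222*180) + (-3 - 1/9*(-18)**3)) = sqrt(110*(1 + 39960) + (-3 - 1/9*(-5832))) = sqrt(110*39961 + (-3 + 648)) = sqrt(4395710 + 645) = sqrt(4396355)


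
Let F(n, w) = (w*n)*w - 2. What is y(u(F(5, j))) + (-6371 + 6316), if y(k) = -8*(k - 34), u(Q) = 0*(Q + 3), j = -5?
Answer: 217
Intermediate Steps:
F(n, w) = -2 + n*w**2 (F(n, w) = (n*w)*w - 2 = n*w**2 - 2 = -2 + n*w**2)
u(Q) = 0 (u(Q) = 0*(3 + Q) = 0)
y(k) = 272 - 8*k (y(k) = -8*(-34 + k) = -4*(-68 + 2*k) = 272 - 8*k)
y(u(F(5, j))) + (-6371 + 6316) = (272 - 8*0) + (-6371 + 6316) = (272 + 0) - 55 = 272 - 55 = 217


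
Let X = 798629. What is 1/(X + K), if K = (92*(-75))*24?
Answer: 1/633029 ≈ 1.5797e-6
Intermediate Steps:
K = -165600 (K = -6900*24 = -165600)
1/(X + K) = 1/(798629 - 165600) = 1/633029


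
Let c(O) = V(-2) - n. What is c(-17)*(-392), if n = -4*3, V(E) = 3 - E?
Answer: -6664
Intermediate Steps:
n = -12
c(O) = 17 (c(O) = (3 - 1*(-2)) - 1*(-12) = (3 + 2) + 12 = 5 + 12 = 17)
c(-17)*(-392) = 17*(-392) = -6664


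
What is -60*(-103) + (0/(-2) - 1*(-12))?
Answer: 6192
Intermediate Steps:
-60*(-103) + (0/(-2) - 1*(-12)) = 6180 + (0*(-½) + 12) = 6180 + (0 + 12) = 6180 + 12 = 6192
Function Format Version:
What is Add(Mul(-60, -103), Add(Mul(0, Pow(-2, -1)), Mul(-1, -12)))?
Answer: 6192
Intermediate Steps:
Add(Mul(-60, -103), Add(Mul(0, Pow(-2, -1)), Mul(-1, -12))) = Add(6180, Add(Mul(0, Rational(-1, 2)), 12)) = Add(6180, Add(0, 12)) = Add(6180, 12) = 6192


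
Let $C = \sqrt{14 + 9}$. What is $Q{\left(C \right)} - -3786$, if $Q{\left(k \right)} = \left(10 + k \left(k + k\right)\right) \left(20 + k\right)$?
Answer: $4906 + 56 \sqrt{23} \approx 5174.6$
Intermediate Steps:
$C = \sqrt{23} \approx 4.7958$
$Q{\left(k \right)} = \left(10 + 2 k^{2}\right) \left(20 + k\right)$ ($Q{\left(k \right)} = \left(10 + k 2 k\right) \left(20 + k\right) = \left(10 + 2 k^{2}\right) \left(20 + k\right)$)
$Q{\left(C \right)} - -3786 = \left(200 + 2 \left(\sqrt{23}\right)^{3} + 10 \sqrt{23} + 40 \left(\sqrt{23}\right)^{2}\right) - -3786 = \left(200 + 2 \cdot 23 \sqrt{23} + 10 \sqrt{23} + 40 \cdot 23\right) + 3786 = \left(200 + 46 \sqrt{23} + 10 \sqrt{23} + 920\right) + 3786 = \left(1120 + 56 \sqrt{23}\right) + 3786 = 4906 + 56 \sqrt{23}$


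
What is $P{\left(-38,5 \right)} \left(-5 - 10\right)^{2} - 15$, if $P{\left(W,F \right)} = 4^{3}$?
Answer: $14385$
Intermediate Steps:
$P{\left(W,F \right)} = 64$
$P{\left(-38,5 \right)} \left(-5 - 10\right)^{2} - 15 = 64 \left(-5 - 10\right)^{2} - 15 = 64 \left(-15\right)^{2} - 15 = 64 \cdot 225 - 15 = 14400 - 15 = 14385$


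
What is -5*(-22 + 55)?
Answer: -165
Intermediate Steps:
-5*(-22 + 55) = -5*33 = -165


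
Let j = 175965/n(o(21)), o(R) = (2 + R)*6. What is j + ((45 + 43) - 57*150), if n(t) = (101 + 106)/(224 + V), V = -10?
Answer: 11968292/69 ≈ 1.7345e+5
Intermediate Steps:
o(R) = 12 + 6*R
n(t) = 207/214 (n(t) = (101 + 106)/(224 - 10) = 207/214)
j = 12552170/69 (j = 175965/(207/214) = 175965*(214/207) = 12552170/69 ≈ 1.8192e+5)
j + ((45 + 43) - 57*150) = 12552170/69 + ((45 + 43) - 57*150) = 12552170/69 + (88 - 8550) = 12552170/69 - 8462 = 11968292/69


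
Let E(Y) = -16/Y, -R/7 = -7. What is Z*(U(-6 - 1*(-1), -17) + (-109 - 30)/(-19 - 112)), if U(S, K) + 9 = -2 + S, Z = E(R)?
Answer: 31312/6419 ≈ 4.8780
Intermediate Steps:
R = 49 (R = -7*(-7) = 49)
Z = -16/49 ≈ -0.32653
U(S, K) = -11 + S (U(S, K) = -9 + (-2 + S) = -11 + S)
Z*(U(-6 - 1*(-1), -17) + (-109 - 30)/(-19 - 112)) = -16*((-11 + (-6 - 1*(-1))) + (-109 - 30)/(-19 - 112))/49 = -16*((-11 + (-6 + 1)) - 139/(-131))/49 = -16*((-11 - 5) - 139*(-1/131))/49 = -16*(-16 + 139/131)/49 = -16/49*(-1957/131) = 31312/6419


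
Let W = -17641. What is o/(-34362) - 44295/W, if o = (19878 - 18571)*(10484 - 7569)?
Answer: -2856020405/26355654 ≈ -108.36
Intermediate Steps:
o = 3809905 (o = 1307*2915 = 3809905)
o/(-34362) - 44295/W = 3809905/(-34362) - 44295/(-17641) = 3809905*(-1/34362) - 44295*(-1/17641) = -3809905/34362 + 44295/17641 = -2856020405/26355654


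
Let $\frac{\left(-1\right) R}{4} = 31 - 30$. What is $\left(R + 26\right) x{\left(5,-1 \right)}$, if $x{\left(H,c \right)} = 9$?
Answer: $198$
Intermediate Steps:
$R = -4$ ($R = - 4 \left(31 - 30\right) = \left(-4\right) 1 = -4$)
$\left(R + 26\right) x{\left(5,-1 \right)} = \left(-4 + 26\right) 9 = 22 \cdot 9 = 198$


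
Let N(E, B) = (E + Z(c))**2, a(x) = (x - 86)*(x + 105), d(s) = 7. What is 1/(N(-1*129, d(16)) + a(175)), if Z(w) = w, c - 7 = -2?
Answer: 1/40296 ≈ 2.4816e-5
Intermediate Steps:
c = 5 (c = 7 - 2 = 5)
a(x) = (-86 + x)*(105 + x)
N(E, B) = (5 + E)**2 (N(E, B) = (E + 5)**2 = (5 + E)**2)
1/(N(-1*129, d(16)) + a(175)) = 1/((5 - 1*129)**2 + (-9030 + 175**2 + 19*175)) = 1/((5 - 129)**2 + (-9030 + 30625 + 3325)) = 1/((-124)**2 + 24920) = 1/(15376 + 24920) = 1/40296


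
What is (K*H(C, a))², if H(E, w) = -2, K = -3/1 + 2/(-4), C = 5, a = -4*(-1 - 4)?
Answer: 49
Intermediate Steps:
a = 20 (a = -4*(-5) = 20)
K = -7/2 (K = -3*1 + 2*(-¼) = -3 - ½ = -7/2 ≈ -3.5000)
(K*H(C, a))² = (-7/2*(-2))² = 7² = 49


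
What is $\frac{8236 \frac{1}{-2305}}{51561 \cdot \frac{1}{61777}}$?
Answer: $- \frac{508795372}{118848105} \approx -4.2811$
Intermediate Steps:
$\frac{8236 \frac{1}{-2305}}{51561 \cdot \frac{1}{61777}} = \frac{8236 \left(- \frac{1}{2305}\right)}{51561 \cdot \frac{1}{61777}} = - \frac{8236}{2305 \cdot \frac{51561}{61777}} = \left(- \frac{8236}{2305}\right) \frac{61777}{51561} = - \frac{508795372}{118848105}$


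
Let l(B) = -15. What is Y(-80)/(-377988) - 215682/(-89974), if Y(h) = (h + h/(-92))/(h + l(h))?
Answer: 342562337164/142903589811 ≈ 2.3972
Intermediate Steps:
Y(h) = 91*h/(92*(-15 + h)) (Y(h) = (h + h/(-92))/(h - 15) = (h + h*(-1/92))/(-15 + h) = (h - h/92)/(-15 + h) = (91*h/92)/(-15 + h) = 91*h/(92*(-15 + h)))
Y(-80)/(-377988) - 215682/(-89974) = ((91/92)*(-80)/(-15 - 80))/(-377988) - 215682/(-89974) = ((91/92)*(-80)/(-95))*(-1/377988) - 215682*(-1/89974) = ((91/92)*(-80)*(-1/95))*(-1/377988) + 107841/44987 = (364/437)*(-1/377988) + 107841/44987 = -7/3176553 + 107841/44987 = 342562337164/142903589811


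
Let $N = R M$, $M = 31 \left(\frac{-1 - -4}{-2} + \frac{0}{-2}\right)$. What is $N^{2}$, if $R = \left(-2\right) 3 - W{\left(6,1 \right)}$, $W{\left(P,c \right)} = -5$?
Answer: $\frac{8649}{4} \approx 2162.3$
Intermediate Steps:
$M = - \frac{93}{2}$ ($M = 31 \left(\left(-1 + 4\right) \left(- \frac{1}{2}\right) + 0 \left(- \frac{1}{2}\right)\right) = 31 \left(3 \left(- \frac{1}{2}\right) + 0\right) = 31 \left(- \frac{3}{2} + 0\right) = 31 \left(- \frac{3}{2}\right) = - \frac{93}{2} \approx -46.5$)
$R = -1$ ($R = \left(-2\right) 3 - -5 = -6 + 5 = -1$)
$N = \frac{93}{2}$ ($N = \left(-1\right) \left(- \frac{93}{2}\right) = \frac{93}{2} \approx 46.5$)
$N^{2} = \left(\frac{93}{2}\right)^{2} = \frac{8649}{4}$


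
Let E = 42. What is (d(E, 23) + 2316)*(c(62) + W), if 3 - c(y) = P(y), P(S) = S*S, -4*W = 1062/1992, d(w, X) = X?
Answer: -11931297475/1328 ≈ -8.9844e+6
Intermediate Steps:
W = -177/1328 (W = -531/(2*1992) = -1/4*177/332 = -177/1328 ≈ -0.13328)
P(S) = S**2
c(y) = 3 - y**2
(d(E, 23) + 2316)*(c(62) + W) = (23 + 2316)*((3 - 1*62**2) - 177/1328) = 2339*((3 - 1*3844) - 177/1328) = 2339*((3 - 3844) - 177/1328) = 2339*(-3841 - 177/1328) = 2339*(-5101025/1328) = -11931297475/1328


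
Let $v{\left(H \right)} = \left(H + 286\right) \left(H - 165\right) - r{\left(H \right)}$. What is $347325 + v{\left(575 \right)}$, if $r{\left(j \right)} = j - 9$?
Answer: $699769$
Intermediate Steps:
$r{\left(j \right)} = -9 + j$
$v{\left(H \right)} = 9 - H + \left(-165 + H\right) \left(286 + H\right)$ ($v{\left(H \right)} = \left(H + 286\right) \left(H - 165\right) - \left(-9 + H\right) = \left(286 + H\right) \left(-165 + H\right) - \left(-9 + H\right) = \left(-165 + H\right) \left(286 + H\right) - \left(-9 + H\right) = 9 - H + \left(-165 + H\right) \left(286 + H\right)$)
$347325 + v{\left(575 \right)} = 347325 + \left(-47181 + 575^{2} + 120 \cdot 575\right) = 347325 + \left(-47181 + 330625 + 69000\right) = 347325 + 352444 = 699769$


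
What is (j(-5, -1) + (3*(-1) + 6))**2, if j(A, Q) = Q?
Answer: 4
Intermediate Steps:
(j(-5, -1) + (3*(-1) + 6))**2 = (-1 + (3*(-1) + 6))**2 = (-1 + (-3 + 6))**2 = (-1 + 3)**2 = 2**2 = 4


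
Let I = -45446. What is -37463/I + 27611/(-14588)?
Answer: -354149631/331483124 ≈ -1.0684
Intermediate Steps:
-37463/I + 27611/(-14588) = -37463/(-45446) + 27611/(-14588) = -37463*(-1/45446) + 27611*(-1/14588) = 37463/45446 - 27611/14588 = -354149631/331483124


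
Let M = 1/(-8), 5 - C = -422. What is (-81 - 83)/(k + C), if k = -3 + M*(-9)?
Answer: -1312/3401 ≈ -0.38577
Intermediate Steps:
C = 427 (C = 5 - 1*(-422) = 5 + 422 = 427)
M = -⅛ ≈ -0.12500
k = -15/8 (k = -3 - ⅛*(-9) = -3 + 9/8 = -15/8 ≈ -1.8750)
(-81 - 83)/(k + C) = (-81 - 83)/(-15/8 + 427) = -164/3401/8 = -164*8/3401 = -1312/3401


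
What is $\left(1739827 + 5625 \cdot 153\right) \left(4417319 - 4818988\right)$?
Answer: $-1044520954388$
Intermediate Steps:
$\left(1739827 + 5625 \cdot 153\right) \left(4417319 - 4818988\right) = \left(1739827 + 860625\right) \left(-401669\right) = 2600452 \left(-401669\right) = -1044520954388$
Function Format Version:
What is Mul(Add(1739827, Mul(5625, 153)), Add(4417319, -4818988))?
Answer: -1044520954388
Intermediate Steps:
Mul(Add(1739827, Mul(5625, 153)), Add(4417319, -4818988)) = Mul(Add(1739827, 860625), -401669) = Mul(2600452, -401669) = -1044520954388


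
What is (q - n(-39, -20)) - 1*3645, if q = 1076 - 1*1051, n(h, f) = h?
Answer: -3581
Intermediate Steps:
q = 25 (q = 1076 - 1051 = 25)
(q - n(-39, -20)) - 1*3645 = (25 - 1*(-39)) - 1*3645 = (25 + 39) - 3645 = 64 - 3645 = -3581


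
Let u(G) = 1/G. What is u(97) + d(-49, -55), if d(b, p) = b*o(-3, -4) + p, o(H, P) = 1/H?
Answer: -11249/291 ≈ -38.656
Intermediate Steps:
d(b, p) = p - b/3 (d(b, p) = b/(-3) + p = b*(-⅓) + p = -b/3 + p = p - b/3)
u(97) + d(-49, -55) = 1/97 + (-55 - ⅓*(-49)) = 1/97 + (-55 + 49/3) = 1/97 - 116/3 = -11249/291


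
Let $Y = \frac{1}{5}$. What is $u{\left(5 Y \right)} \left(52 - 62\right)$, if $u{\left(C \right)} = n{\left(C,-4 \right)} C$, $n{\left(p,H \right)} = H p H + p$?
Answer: $-170$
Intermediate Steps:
$n{\left(p,H \right)} = p + p H^{2}$ ($n{\left(p,H \right)} = p H^{2} + p = p + p H^{2}$)
$Y = \frac{1}{5} \approx 0.2$
$u{\left(C \right)} = 17 C^{2}$ ($u{\left(C \right)} = C \left(1 + \left(-4\right)^{2}\right) C = C \left(1 + 16\right) C = C 17 C = 17 C C = 17 C^{2}$)
$u{\left(5 Y \right)} \left(52 - 62\right) = 17 \left(5 \cdot \frac{1}{5}\right)^{2} \left(52 - 62\right) = 17 \cdot 1^{2} \left(52 - 62\right) = 17 \cdot 1 \left(-10\right) = 17 \left(-10\right) = -170$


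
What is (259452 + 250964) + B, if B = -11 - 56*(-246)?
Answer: 524181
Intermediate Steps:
B = 13765 (B = -11 + 13776 = 13765)
(259452 + 250964) + B = (259452 + 250964) + 13765 = 510416 + 13765 = 524181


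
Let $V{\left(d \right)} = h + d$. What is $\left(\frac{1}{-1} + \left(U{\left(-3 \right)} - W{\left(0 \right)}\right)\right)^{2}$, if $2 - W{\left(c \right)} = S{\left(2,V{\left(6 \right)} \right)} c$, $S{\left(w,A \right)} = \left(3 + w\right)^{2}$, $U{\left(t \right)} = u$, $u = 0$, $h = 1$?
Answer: $9$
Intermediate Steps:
$V{\left(d \right)} = 1 + d$
$U{\left(t \right)} = 0$
$W{\left(c \right)} = 2 - 25 c$ ($W{\left(c \right)} = 2 - \left(3 + 2\right)^{2} c = 2 - 5^{2} c = 2 - 25 c$)
$\left(\frac{1}{-1} + \left(U{\left(-3 \right)} - W{\left(0 \right)}\right)\right)^{2} = \left(\frac{1}{-1} + \left(0 - \left(2 - 0\right)\right)\right)^{2} = \left(-1 + \left(0 - \left(2 + 0\right)\right)\right)^{2} = \left(-1 + \left(0 - 2\right)\right)^{2} = \left(-1 - 2\right)^{2} = \left(-3\right)^{2} = 9$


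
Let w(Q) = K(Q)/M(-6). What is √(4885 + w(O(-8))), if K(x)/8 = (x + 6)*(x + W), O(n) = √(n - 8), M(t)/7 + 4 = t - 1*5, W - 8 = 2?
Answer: √(53820165 - 53760*I)/105 ≈ 69.869 - 0.034895*I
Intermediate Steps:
W = 10 (W = 8 + 2 = 10)
M(t) = -63 + 7*t (M(t) = -28 + 7*(t - 1*5) = -28 + 7*(t - 5) = -28 + 7*(-5 + t) = -28 + (-35 + 7*t) = -63 + 7*t)
O(n) = √(-8 + n)
K(x) = 8*(6 + x)*(10 + x) (K(x) = 8*((x + 6)*(x + 10)) = 8*((6 + x)*(10 + x)) = 8*(6 + x)*(10 + x))
w(Q) = -32/7 - 128*Q/105 - 8*Q²/105 (w(Q) = (480 + 8*Q² + 128*Q)/(-63 + 7*(-6)) = (480 + 8*Q² + 128*Q)/(-63 - 42) = (480 + 8*Q² + 128*Q)/(-105) = (480 + 8*Q² + 128*Q)*(-1/105) = -32/7 - 128*Q/105 - 8*Q²/105)
√(4885 + w(O(-8))) = √(4885 + (-32/7 - 128*√(-8 - 8)/105 - 8*(√(-8 - 8))²/105)) = √(4885 + (-32/7 - 512*I/105 - 8*(√(-16))²/105)) = √(4885 + (-32/7 - 512*I/105 - 8*(4*I)²/105)) = √(4885 + (-32/7 - 512*I/105 - 8/105*(-16))) = √(4885 + (-32/7 - 512*I/105 + 128/105)) = √(4885 + (-352/105 - 512*I/105)) = √(512573/105 - 512*I/105)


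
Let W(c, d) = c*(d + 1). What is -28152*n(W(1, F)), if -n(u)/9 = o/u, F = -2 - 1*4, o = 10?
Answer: -506736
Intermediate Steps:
F = -6 (F = -2 - 4 = -6)
W(c, d) = c*(1 + d)
n(u) = -90/u
-28152*n(W(1, F)) = -(-2533680)/(1*(1 - 6)) = -(-2533680)/(1*(-5)) = -(-2533680)/(-5) = -(-2533680)*(-1)/5 = -28152*18 = -506736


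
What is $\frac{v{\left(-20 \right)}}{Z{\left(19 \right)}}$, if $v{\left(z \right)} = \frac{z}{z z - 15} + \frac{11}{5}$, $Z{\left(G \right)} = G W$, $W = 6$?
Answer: $\frac{827}{43890} \approx 0.018843$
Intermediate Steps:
$Z{\left(G \right)} = 6 G$ ($Z{\left(G \right)} = G 6 = 6 G$)
$v{\left(z \right)} = \frac{11}{5} + \frac{z}{-15 + z^{2}}$ ($v{\left(z \right)} = \frac{z}{z^{2} - 15} + 11 \cdot \frac{1}{5} = \frac{z}{-15 + z^{2}} + \frac{11}{5} = \frac{11}{5} + \frac{z}{-15 + z^{2}}$)
$\frac{v{\left(-20 \right)}}{Z{\left(19 \right)}} = \frac{\frac{1}{-15 + \left(-20\right)^{2}} \left(-33 - 20 + \frac{11 \left(-20\right)^{2}}{5}\right)}{6 \cdot 19} = \frac{\frac{1}{-15 + 400} \left(-33 - 20 + \frac{11}{5} \cdot 400\right)}{114} = \frac{-33 - 20 + 880}{385} \cdot \frac{1}{114} = \frac{1}{385} \cdot 827 \cdot \frac{1}{114} = \frac{827}{385} \cdot \frac{1}{114} = \frac{827}{43890}$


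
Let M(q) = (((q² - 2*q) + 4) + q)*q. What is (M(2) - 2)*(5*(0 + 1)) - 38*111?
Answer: -4168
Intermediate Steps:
M(q) = q*(4 + q² - q) (M(q) = ((4 + q² - 2*q) + q)*q = (4 + q² - q)*q = q*(4 + q² - q))
(M(2) - 2)*(5*(0 + 1)) - 38*111 = (2*(4 + 2² - 1*2) - 2)*(5*(0 + 1)) - 38*111 = (2*(4 + 4 - 2) - 2)*(5*1) - 4218 = (2*6 - 2)*5 - 4218 = (12 - 2)*5 - 4218 = 10*5 - 4218 = 50 - 4218 = -4168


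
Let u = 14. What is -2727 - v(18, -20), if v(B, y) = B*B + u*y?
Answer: -2771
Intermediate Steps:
v(B, y) = B² + 14*y (v(B, y) = B*B + 14*y = B² + 14*y)
-2727 - v(18, -20) = -2727 - (18² + 14*(-20)) = -2727 - (324 - 280) = -2727 - 1*44 = -2727 - 44 = -2771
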